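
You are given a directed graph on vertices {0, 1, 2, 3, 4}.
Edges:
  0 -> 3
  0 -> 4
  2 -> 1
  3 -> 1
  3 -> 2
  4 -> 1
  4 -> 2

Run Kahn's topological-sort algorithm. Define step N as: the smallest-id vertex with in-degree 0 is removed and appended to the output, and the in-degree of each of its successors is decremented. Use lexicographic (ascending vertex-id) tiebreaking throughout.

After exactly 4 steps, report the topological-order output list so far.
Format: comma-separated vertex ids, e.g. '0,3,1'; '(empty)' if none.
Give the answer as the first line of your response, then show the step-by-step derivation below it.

0,3,4,2

step 1: output 0; order=[0]; indeg=(0,3,2,0,0)
step 2: output 3; order=[0,3]; indeg=(0,2,1,0,0)
step 3: output 4; order=[0,3,4]; indeg=(0,1,0,0,0)
step 4: output 2; order=[0,3,4,2]; indeg=(0,0,0,0,0)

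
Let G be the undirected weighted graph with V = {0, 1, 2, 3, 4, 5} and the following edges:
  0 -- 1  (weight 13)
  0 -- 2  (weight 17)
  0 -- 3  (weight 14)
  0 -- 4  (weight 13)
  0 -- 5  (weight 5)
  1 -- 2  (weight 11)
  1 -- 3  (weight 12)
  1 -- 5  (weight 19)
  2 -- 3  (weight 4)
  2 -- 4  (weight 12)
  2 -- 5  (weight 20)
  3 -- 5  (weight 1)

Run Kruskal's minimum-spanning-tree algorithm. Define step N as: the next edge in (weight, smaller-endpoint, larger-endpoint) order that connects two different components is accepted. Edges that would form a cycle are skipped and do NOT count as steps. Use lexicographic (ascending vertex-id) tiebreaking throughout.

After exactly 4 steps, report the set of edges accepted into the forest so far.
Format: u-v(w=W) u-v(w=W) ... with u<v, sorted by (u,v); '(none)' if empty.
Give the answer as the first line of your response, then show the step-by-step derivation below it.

0-5(w=5) 1-2(w=11) 2-3(w=4) 3-5(w=1)

step 1: add edge 3-5 (w=1); MST = {3-5(w=1)}
step 2: add edge 2-3 (w=4); MST = {2-3(w=4) 3-5(w=1)}
step 3: add edge 0-5 (w=5); MST = {0-5(w=5) 2-3(w=4) 3-5(w=1)}
step 4: add edge 1-2 (w=11); MST = {0-5(w=5) 1-2(w=11) 2-3(w=4) 3-5(w=1)}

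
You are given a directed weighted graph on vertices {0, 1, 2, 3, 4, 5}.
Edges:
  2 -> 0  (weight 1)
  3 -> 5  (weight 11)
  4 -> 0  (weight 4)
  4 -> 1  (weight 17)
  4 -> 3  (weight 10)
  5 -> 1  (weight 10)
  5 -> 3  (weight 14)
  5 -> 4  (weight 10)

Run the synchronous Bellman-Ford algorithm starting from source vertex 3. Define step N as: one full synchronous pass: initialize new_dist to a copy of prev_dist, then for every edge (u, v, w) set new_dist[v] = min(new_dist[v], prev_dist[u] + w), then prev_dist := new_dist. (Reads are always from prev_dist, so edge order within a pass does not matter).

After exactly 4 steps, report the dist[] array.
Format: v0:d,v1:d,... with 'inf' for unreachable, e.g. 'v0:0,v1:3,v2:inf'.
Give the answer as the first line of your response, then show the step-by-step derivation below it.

v0:25,v1:21,v2:inf,v3:0,v4:21,v5:11

step 1: dist = v0:inf,v1:inf,v2:inf,v3:0,v4:inf,v5:11
step 2: dist = v0:inf,v1:21,v2:inf,v3:0,v4:21,v5:11
step 3: dist = v0:25,v1:21,v2:inf,v3:0,v4:21,v5:11
step 4: dist = v0:25,v1:21,v2:inf,v3:0,v4:21,v5:11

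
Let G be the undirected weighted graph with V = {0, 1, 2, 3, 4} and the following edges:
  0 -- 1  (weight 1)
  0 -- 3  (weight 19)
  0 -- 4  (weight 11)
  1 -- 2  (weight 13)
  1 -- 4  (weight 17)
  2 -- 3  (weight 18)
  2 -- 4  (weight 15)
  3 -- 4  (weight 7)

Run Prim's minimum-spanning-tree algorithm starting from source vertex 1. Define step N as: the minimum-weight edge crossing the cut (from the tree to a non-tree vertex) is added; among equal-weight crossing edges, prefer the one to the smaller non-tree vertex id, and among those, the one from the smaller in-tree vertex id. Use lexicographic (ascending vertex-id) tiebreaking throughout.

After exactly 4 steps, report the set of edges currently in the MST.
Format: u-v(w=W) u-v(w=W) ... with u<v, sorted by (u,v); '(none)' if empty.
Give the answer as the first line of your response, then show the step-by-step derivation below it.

0-1(w=1) 0-4(w=11) 1-2(w=13) 3-4(w=7)

step 1: add edge 0-1 (w=1); MST = {0-1(w=1)}
step 2: add edge 0-4 (w=11); MST = {0-1(w=1) 0-4(w=11)}
step 3: add edge 3-4 (w=7); MST = {0-1(w=1) 0-4(w=11) 3-4(w=7)}
step 4: add edge 1-2 (w=13); MST = {0-1(w=1) 0-4(w=11) 1-2(w=13) 3-4(w=7)}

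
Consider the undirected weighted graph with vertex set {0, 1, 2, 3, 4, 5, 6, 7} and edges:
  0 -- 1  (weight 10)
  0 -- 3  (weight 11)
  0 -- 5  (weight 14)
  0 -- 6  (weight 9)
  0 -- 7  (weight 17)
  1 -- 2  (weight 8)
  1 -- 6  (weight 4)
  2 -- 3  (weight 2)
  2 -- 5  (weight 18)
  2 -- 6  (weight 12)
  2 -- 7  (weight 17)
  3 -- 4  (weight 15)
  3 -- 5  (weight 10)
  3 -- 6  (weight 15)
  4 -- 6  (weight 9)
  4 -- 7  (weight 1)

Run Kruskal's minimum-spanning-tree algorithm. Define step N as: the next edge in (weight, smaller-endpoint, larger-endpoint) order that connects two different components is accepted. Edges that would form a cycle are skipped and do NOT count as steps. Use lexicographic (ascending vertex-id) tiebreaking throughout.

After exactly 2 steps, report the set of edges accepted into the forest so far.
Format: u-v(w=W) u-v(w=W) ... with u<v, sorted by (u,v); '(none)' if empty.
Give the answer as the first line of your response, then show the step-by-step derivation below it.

2-3(w=2) 4-7(w=1)

step 1: add edge 4-7 (w=1); MST = {4-7(w=1)}
step 2: add edge 2-3 (w=2); MST = {2-3(w=2) 4-7(w=1)}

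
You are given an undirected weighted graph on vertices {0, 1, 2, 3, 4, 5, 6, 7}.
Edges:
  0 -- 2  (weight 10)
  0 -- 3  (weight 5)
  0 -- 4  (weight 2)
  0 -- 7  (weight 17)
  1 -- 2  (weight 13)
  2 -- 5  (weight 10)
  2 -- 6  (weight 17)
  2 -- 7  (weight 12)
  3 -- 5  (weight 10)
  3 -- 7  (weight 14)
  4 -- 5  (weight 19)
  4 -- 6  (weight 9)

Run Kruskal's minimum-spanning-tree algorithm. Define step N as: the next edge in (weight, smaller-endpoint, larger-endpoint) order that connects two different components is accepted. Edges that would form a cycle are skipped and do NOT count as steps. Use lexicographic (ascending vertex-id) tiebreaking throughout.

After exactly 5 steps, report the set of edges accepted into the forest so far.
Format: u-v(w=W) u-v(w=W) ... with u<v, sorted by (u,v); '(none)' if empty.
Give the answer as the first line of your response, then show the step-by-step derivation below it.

0-2(w=10) 0-3(w=5) 0-4(w=2) 2-5(w=10) 4-6(w=9)

step 1: add edge 0-4 (w=2); MST = {0-4(w=2)}
step 2: add edge 0-3 (w=5); MST = {0-3(w=5) 0-4(w=2)}
step 3: add edge 4-6 (w=9); MST = {0-3(w=5) 0-4(w=2) 4-6(w=9)}
step 4: add edge 0-2 (w=10); MST = {0-2(w=10) 0-3(w=5) 0-4(w=2) 4-6(w=9)}
step 5: add edge 2-5 (w=10); MST = {0-2(w=10) 0-3(w=5) 0-4(w=2) 2-5(w=10) 4-6(w=9)}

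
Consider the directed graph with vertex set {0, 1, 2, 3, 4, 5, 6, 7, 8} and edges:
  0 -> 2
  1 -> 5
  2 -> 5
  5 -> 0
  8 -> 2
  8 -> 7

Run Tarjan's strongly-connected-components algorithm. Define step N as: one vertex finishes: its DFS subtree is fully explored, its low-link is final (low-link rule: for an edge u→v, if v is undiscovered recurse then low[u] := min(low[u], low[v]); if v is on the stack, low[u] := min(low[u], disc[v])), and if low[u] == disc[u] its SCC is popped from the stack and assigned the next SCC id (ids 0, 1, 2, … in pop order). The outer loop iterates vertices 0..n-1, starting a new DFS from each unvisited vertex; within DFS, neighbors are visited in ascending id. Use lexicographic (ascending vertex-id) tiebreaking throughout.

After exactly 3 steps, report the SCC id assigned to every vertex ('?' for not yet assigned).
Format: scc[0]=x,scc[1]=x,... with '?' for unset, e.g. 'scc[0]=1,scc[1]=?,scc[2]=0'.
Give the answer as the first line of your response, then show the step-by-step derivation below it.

scc[0]=0,scc[1]=?,scc[2]=0,scc[3]=?,scc[4]=?,scc[5]=0,scc[6]=?,scc[7]=?,scc[8]=?

step 1: low=(low[0]=0,low[1]=?,low[2]=1,low[3]=?,low[4]=?,low[5]=0,low[6]=?,low[7]=?,low[8]=?); scc=(scc[0]=?,scc[1]=?,scc[2]=?,scc[3]=?,scc[4]=?,scc[5]=?,scc[6]=?,scc[7]=?,scc[8]=?)
step 2: low=(low[0]=0,low[1]=?,low[2]=0,low[3]=?,low[4]=?,low[5]=0,low[6]=?,low[7]=?,low[8]=?); scc=(scc[0]=?,scc[1]=?,scc[2]=?,scc[3]=?,scc[4]=?,scc[5]=?,scc[6]=?,scc[7]=?,scc[8]=?)
step 3: low=(low[0]=0,low[1]=?,low[2]=0,low[3]=?,low[4]=?,low[5]=0,low[6]=?,low[7]=?,low[8]=?); scc=(scc[0]=0,scc[1]=?,scc[2]=0,scc[3]=?,scc[4]=?,scc[5]=0,scc[6]=?,scc[7]=?,scc[8]=?)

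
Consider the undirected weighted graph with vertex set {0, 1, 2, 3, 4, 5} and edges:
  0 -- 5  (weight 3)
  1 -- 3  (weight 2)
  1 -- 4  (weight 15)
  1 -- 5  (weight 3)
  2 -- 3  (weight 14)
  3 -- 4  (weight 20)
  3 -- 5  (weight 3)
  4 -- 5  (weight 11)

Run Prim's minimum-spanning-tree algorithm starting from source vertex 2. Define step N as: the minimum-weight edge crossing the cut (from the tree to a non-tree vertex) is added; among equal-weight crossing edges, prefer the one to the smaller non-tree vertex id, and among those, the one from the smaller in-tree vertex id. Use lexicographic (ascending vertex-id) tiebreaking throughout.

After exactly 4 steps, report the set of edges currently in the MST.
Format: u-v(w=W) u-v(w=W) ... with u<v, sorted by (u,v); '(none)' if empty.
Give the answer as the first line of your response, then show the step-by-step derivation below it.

0-5(w=3) 1-3(w=2) 1-5(w=3) 2-3(w=14)

step 1: add edge 2-3 (w=14); MST = {2-3(w=14)}
step 2: add edge 1-3 (w=2); MST = {1-3(w=2) 2-3(w=14)}
step 3: add edge 1-5 (w=3); MST = {1-3(w=2) 1-5(w=3) 2-3(w=14)}
step 4: add edge 0-5 (w=3); MST = {0-5(w=3) 1-3(w=2) 1-5(w=3) 2-3(w=14)}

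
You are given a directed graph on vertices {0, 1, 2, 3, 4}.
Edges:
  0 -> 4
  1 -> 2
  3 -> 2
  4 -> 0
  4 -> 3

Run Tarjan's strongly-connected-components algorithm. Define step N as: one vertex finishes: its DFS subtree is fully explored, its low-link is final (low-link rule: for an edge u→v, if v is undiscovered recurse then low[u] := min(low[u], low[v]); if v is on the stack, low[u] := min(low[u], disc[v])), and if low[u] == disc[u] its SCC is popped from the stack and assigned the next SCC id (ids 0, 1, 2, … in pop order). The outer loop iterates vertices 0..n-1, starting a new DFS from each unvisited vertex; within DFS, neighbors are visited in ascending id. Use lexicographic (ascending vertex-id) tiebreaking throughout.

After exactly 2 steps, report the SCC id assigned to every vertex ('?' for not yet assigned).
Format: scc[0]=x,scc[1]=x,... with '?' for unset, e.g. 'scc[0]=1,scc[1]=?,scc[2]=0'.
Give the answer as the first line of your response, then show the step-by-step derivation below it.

scc[0]=?,scc[1]=?,scc[2]=0,scc[3]=1,scc[4]=?

step 1: low=(low[0]=0,low[1]=?,low[2]=3,low[3]=2,low[4]=0); scc=(scc[0]=?,scc[1]=?,scc[2]=0,scc[3]=?,scc[4]=?)
step 2: low=(low[0]=0,low[1]=?,low[2]=3,low[3]=2,low[4]=0); scc=(scc[0]=?,scc[1]=?,scc[2]=0,scc[3]=1,scc[4]=?)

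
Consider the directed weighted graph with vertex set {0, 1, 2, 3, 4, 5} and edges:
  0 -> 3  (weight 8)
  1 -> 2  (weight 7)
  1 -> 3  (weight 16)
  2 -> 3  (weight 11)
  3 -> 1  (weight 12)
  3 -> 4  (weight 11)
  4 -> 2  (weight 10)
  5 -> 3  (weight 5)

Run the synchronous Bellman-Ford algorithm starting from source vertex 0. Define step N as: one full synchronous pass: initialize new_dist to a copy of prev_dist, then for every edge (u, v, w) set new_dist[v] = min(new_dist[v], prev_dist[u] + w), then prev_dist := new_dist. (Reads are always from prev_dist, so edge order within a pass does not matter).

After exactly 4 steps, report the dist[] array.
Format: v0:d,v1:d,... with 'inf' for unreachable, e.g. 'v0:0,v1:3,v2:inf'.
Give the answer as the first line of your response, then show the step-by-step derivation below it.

v0:0,v1:20,v2:27,v3:8,v4:19,v5:inf

step 1: dist = v0:0,v1:inf,v2:inf,v3:8,v4:inf,v5:inf
step 2: dist = v0:0,v1:20,v2:inf,v3:8,v4:19,v5:inf
step 3: dist = v0:0,v1:20,v2:27,v3:8,v4:19,v5:inf
step 4: dist = v0:0,v1:20,v2:27,v3:8,v4:19,v5:inf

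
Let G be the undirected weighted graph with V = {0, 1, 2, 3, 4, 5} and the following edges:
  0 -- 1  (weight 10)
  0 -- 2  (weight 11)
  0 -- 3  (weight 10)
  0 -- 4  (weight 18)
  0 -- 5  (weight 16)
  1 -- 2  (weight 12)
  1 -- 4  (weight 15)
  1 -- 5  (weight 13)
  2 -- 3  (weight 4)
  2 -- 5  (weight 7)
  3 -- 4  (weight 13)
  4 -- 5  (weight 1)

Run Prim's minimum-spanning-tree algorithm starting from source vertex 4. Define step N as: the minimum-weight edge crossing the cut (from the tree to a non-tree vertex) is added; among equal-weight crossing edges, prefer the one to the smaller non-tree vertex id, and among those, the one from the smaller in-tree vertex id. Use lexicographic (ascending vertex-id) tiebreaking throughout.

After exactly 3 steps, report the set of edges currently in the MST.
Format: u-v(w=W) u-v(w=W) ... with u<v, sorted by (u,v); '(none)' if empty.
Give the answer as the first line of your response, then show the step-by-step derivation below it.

2-3(w=4) 2-5(w=7) 4-5(w=1)

step 1: add edge 4-5 (w=1); MST = {4-5(w=1)}
step 2: add edge 2-5 (w=7); MST = {2-5(w=7) 4-5(w=1)}
step 3: add edge 2-3 (w=4); MST = {2-3(w=4) 2-5(w=7) 4-5(w=1)}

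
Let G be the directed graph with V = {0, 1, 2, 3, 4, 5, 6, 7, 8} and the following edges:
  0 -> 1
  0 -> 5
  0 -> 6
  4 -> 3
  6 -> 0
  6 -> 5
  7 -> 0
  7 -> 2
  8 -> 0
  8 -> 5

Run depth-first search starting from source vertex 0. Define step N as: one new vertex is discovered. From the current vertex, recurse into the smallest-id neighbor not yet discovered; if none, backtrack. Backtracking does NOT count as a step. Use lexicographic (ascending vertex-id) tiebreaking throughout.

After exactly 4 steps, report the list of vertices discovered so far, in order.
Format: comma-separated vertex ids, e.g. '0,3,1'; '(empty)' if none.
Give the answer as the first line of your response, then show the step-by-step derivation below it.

0,1,5,6

step 1: discover 0; path=0; order=0
step 2: discover 1; path=0>1; order=0,1
step 3: discover 5; path=0>5; order=0,1,5
step 4: discover 6; path=0>6; order=0,1,5,6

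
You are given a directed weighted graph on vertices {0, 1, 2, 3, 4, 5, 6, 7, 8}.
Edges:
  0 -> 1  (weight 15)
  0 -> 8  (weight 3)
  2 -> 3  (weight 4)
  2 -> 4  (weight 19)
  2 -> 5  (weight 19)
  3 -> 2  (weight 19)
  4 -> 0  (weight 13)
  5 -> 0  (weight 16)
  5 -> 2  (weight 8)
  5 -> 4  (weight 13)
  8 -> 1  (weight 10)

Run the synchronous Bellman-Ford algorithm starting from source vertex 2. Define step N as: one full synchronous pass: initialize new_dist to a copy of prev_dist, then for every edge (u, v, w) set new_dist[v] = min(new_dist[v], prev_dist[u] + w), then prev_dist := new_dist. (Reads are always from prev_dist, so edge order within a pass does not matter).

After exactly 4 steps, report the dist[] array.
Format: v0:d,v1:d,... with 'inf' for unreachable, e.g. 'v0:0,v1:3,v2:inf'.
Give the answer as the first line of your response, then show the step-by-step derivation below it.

v0:32,v1:45,v2:0,v3:4,v4:19,v5:19,v6:inf,v7:inf,v8:35

step 1: dist = v0:inf,v1:inf,v2:0,v3:4,v4:19,v5:19,v6:inf,v7:inf,v8:inf
step 2: dist = v0:32,v1:inf,v2:0,v3:4,v4:19,v5:19,v6:inf,v7:inf,v8:inf
step 3: dist = v0:32,v1:47,v2:0,v3:4,v4:19,v5:19,v6:inf,v7:inf,v8:35
step 4: dist = v0:32,v1:45,v2:0,v3:4,v4:19,v5:19,v6:inf,v7:inf,v8:35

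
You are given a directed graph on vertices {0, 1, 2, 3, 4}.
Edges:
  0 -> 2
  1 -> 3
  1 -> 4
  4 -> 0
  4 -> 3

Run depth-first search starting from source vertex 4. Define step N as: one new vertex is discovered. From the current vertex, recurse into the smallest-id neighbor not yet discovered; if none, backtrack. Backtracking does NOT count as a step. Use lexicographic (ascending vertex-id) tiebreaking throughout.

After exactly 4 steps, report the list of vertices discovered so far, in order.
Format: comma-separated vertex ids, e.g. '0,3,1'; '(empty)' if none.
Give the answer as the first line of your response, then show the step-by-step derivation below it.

4,0,2,3

step 1: discover 4; path=4; order=4
step 2: discover 0; path=4>0; order=4,0
step 3: discover 2; path=4>0>2; order=4,0,2
step 4: discover 3; path=4>3; order=4,0,2,3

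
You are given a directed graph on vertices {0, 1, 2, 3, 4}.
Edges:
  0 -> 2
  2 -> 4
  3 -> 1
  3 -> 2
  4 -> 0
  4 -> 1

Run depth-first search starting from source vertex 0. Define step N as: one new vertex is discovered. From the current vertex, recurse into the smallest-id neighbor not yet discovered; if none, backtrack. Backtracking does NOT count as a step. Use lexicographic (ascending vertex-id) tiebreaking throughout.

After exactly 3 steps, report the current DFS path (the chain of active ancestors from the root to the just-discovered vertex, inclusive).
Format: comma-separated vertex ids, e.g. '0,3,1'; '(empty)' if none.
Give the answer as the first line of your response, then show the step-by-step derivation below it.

0,2,4

step 1: discover 0; path=0; order=0
step 2: discover 2; path=0>2; order=0,2
step 3: discover 4; path=0>2>4; order=0,2,4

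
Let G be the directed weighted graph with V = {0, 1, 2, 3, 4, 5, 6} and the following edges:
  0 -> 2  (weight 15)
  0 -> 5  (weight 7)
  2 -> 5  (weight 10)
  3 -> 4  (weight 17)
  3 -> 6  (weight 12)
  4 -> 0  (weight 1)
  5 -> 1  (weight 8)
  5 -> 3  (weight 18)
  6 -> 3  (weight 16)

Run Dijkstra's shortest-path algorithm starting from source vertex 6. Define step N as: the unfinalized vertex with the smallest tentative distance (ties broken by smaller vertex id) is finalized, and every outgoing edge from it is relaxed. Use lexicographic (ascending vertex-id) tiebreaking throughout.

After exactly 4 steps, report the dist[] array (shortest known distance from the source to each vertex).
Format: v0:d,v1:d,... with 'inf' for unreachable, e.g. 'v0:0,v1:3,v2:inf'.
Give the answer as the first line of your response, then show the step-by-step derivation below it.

v0:34,v1:inf,v2:49,v3:16,v4:33,v5:41,v6:0

step 1: dist = v0:inf,v1:inf,v2:inf,v3:16,v4:inf,v5:inf,v6:0
step 2: dist = v0:inf,v1:inf,v2:inf,v3:16,v4:33,v5:inf,v6:0
step 3: dist = v0:34,v1:inf,v2:inf,v3:16,v4:33,v5:inf,v6:0
step 4: dist = v0:34,v1:inf,v2:49,v3:16,v4:33,v5:41,v6:0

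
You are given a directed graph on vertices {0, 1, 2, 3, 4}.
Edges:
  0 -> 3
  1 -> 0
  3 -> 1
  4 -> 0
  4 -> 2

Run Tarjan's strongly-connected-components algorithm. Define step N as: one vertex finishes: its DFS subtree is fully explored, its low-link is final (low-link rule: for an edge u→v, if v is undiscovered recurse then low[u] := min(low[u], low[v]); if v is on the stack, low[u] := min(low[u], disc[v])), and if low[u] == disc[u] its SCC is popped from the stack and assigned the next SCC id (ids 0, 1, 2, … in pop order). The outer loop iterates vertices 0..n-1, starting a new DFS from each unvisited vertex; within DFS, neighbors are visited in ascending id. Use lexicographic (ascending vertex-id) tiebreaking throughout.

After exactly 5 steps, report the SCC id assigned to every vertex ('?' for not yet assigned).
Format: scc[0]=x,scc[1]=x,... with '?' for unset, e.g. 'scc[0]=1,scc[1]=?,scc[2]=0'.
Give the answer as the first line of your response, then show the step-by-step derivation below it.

scc[0]=0,scc[1]=0,scc[2]=1,scc[3]=0,scc[4]=2

step 1: low=(low[0]=0,low[1]=0,low[2]=?,low[3]=1,low[4]=?); scc=(scc[0]=?,scc[1]=?,scc[2]=?,scc[3]=?,scc[4]=?)
step 2: low=(low[0]=0,low[1]=0,low[2]=?,low[3]=0,low[4]=?); scc=(scc[0]=?,scc[1]=?,scc[2]=?,scc[3]=?,scc[4]=?)
step 3: low=(low[0]=0,low[1]=0,low[2]=?,low[3]=0,low[4]=?); scc=(scc[0]=0,scc[1]=0,scc[2]=?,scc[3]=0,scc[4]=?)
step 4: low=(low[0]=0,low[1]=0,low[2]=3,low[3]=0,low[4]=?); scc=(scc[0]=0,scc[1]=0,scc[2]=1,scc[3]=0,scc[4]=?)
step 5: low=(low[0]=0,low[1]=0,low[2]=3,low[3]=0,low[4]=4); scc=(scc[0]=0,scc[1]=0,scc[2]=1,scc[3]=0,scc[4]=2)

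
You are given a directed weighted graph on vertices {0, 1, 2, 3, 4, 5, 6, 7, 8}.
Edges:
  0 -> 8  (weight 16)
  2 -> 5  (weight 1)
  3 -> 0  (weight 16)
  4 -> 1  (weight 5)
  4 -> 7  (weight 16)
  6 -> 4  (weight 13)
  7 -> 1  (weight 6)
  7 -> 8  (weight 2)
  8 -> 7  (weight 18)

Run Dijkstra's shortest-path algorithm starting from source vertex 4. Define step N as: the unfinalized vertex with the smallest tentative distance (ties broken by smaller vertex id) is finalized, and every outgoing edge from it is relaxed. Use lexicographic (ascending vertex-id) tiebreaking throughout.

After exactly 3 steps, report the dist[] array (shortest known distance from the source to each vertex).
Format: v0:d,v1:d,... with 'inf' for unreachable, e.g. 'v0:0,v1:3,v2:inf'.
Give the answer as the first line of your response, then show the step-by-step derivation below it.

v0:inf,v1:5,v2:inf,v3:inf,v4:0,v5:inf,v6:inf,v7:16,v8:18

step 1: dist = v0:inf,v1:5,v2:inf,v3:inf,v4:0,v5:inf,v6:inf,v7:16,v8:inf
step 2: dist = v0:inf,v1:5,v2:inf,v3:inf,v4:0,v5:inf,v6:inf,v7:16,v8:inf
step 3: dist = v0:inf,v1:5,v2:inf,v3:inf,v4:0,v5:inf,v6:inf,v7:16,v8:18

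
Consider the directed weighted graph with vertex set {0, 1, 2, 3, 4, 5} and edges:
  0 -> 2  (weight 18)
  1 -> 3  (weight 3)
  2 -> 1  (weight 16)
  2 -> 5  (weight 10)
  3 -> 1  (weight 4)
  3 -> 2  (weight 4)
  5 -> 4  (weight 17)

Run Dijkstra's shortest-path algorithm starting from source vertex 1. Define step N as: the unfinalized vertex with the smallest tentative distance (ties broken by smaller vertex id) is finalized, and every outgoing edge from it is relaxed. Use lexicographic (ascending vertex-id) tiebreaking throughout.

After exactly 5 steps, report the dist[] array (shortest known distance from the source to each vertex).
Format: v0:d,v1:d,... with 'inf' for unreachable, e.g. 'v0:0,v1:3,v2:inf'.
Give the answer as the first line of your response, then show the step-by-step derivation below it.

v0:inf,v1:0,v2:7,v3:3,v4:34,v5:17

step 1: dist = v0:inf,v1:0,v2:inf,v3:3,v4:inf,v5:inf
step 2: dist = v0:inf,v1:0,v2:7,v3:3,v4:inf,v5:inf
step 3: dist = v0:inf,v1:0,v2:7,v3:3,v4:inf,v5:17
step 4: dist = v0:inf,v1:0,v2:7,v3:3,v4:34,v5:17
step 5: dist = v0:inf,v1:0,v2:7,v3:3,v4:34,v5:17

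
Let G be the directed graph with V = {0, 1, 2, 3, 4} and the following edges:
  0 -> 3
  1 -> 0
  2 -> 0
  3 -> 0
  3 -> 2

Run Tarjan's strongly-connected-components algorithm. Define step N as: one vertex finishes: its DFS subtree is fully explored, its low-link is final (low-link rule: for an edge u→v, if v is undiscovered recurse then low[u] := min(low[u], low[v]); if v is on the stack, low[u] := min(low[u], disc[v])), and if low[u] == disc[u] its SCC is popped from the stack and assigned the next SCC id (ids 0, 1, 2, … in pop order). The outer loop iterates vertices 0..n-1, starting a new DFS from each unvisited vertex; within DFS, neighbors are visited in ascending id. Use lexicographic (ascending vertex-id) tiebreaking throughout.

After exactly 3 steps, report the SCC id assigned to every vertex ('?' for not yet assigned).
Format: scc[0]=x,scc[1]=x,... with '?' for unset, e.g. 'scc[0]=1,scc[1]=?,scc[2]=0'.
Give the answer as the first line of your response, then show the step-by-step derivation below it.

scc[0]=0,scc[1]=?,scc[2]=0,scc[3]=0,scc[4]=?

step 1: low=(low[0]=0,low[1]=?,low[2]=0,low[3]=0,low[4]=?); scc=(scc[0]=?,scc[1]=?,scc[2]=?,scc[3]=?,scc[4]=?)
step 2: low=(low[0]=0,low[1]=?,low[2]=0,low[3]=0,low[4]=?); scc=(scc[0]=?,scc[1]=?,scc[2]=?,scc[3]=?,scc[4]=?)
step 3: low=(low[0]=0,low[1]=?,low[2]=0,low[3]=0,low[4]=?); scc=(scc[0]=0,scc[1]=?,scc[2]=0,scc[3]=0,scc[4]=?)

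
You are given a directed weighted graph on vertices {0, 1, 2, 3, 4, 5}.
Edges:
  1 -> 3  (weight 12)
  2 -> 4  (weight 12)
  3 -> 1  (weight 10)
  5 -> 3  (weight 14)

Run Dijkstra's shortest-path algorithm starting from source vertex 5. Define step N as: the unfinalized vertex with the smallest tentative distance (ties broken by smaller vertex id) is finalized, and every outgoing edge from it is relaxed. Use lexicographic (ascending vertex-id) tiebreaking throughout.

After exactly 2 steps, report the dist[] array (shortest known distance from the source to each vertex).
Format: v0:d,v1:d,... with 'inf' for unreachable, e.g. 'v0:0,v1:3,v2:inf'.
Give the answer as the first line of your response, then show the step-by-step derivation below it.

v0:inf,v1:24,v2:inf,v3:14,v4:inf,v5:0

step 1: dist = v0:inf,v1:inf,v2:inf,v3:14,v4:inf,v5:0
step 2: dist = v0:inf,v1:24,v2:inf,v3:14,v4:inf,v5:0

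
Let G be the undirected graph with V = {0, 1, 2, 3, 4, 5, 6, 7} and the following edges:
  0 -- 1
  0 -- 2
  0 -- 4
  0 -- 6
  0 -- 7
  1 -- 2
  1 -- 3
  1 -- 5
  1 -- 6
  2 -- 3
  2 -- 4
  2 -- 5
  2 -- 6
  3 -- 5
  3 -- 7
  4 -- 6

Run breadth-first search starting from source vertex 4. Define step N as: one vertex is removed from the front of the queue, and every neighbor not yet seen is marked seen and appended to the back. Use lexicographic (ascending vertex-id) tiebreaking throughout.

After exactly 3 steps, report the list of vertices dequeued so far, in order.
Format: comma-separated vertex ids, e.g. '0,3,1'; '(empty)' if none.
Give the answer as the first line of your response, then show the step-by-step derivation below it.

4,0,2

step 1: dequeue 4; queue=[0,2,6]; order=4
step 2: dequeue 0; queue=[2,6,1,7]; order=4,0
step 3: dequeue 2; queue=[6,1,7,3,5]; order=4,0,2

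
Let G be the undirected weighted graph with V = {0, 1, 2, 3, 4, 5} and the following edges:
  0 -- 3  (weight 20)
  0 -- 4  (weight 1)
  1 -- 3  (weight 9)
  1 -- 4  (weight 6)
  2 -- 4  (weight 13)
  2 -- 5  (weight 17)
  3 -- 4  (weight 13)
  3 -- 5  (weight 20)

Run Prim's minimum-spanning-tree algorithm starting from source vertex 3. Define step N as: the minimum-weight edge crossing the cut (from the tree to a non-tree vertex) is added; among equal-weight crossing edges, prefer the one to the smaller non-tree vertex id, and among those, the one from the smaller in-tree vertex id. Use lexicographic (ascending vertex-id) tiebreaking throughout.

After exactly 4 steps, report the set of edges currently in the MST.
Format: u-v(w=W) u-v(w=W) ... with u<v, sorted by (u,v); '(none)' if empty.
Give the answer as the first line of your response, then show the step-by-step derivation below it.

0-4(w=1) 1-3(w=9) 1-4(w=6) 2-4(w=13)

step 1: add edge 1-3 (w=9); MST = {1-3(w=9)}
step 2: add edge 1-4 (w=6); MST = {1-3(w=9) 1-4(w=6)}
step 3: add edge 0-4 (w=1); MST = {0-4(w=1) 1-3(w=9) 1-4(w=6)}
step 4: add edge 2-4 (w=13); MST = {0-4(w=1) 1-3(w=9) 1-4(w=6) 2-4(w=13)}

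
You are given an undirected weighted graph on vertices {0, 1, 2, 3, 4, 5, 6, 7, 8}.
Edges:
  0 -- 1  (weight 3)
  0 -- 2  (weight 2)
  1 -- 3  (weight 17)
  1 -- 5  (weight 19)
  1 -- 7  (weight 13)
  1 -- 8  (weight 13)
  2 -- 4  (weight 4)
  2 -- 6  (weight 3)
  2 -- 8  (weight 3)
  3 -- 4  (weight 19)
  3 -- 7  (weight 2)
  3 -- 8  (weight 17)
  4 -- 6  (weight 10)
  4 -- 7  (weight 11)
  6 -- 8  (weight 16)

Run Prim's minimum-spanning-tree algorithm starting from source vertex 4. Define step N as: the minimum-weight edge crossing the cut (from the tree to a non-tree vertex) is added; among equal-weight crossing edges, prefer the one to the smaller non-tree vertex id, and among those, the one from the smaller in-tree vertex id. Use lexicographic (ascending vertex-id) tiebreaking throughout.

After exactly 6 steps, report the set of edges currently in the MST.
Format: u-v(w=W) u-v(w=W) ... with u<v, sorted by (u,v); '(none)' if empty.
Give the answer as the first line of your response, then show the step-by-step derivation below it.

0-1(w=3) 0-2(w=2) 2-4(w=4) 2-6(w=3) 2-8(w=3) 4-7(w=11)

step 1: add edge 2-4 (w=4); MST = {2-4(w=4)}
step 2: add edge 0-2 (w=2); MST = {0-2(w=2) 2-4(w=4)}
step 3: add edge 0-1 (w=3); MST = {0-1(w=3) 0-2(w=2) 2-4(w=4)}
step 4: add edge 2-6 (w=3); MST = {0-1(w=3) 0-2(w=2) 2-4(w=4) 2-6(w=3)}
step 5: add edge 2-8 (w=3); MST = {0-1(w=3) 0-2(w=2) 2-4(w=4) 2-6(w=3) 2-8(w=3)}
step 6: add edge 4-7 (w=11); MST = {0-1(w=3) 0-2(w=2) 2-4(w=4) 2-6(w=3) 2-8(w=3) 4-7(w=11)}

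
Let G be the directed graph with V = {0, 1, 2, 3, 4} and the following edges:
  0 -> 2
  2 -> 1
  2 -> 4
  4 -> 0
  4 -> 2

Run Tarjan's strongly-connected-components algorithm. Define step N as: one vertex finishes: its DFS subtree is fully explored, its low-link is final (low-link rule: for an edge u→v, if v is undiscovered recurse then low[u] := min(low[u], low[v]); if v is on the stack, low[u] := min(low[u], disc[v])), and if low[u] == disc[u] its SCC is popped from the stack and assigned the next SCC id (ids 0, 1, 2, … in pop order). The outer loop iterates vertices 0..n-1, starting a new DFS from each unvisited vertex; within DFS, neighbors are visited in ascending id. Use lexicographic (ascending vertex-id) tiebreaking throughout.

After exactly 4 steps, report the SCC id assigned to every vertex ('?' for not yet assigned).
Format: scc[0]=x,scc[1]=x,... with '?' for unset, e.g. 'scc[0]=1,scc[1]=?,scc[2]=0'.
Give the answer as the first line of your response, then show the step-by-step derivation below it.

scc[0]=1,scc[1]=0,scc[2]=1,scc[3]=?,scc[4]=1

step 1: low=(low[0]=0,low[1]=2,low[2]=1,low[3]=?,low[4]=?); scc=(scc[0]=?,scc[1]=0,scc[2]=?,scc[3]=?,scc[4]=?)
step 2: low=(low[0]=0,low[1]=2,low[2]=1,low[3]=?,low[4]=0); scc=(scc[0]=?,scc[1]=0,scc[2]=?,scc[3]=?,scc[4]=?)
step 3: low=(low[0]=0,low[1]=2,low[2]=0,low[3]=?,low[4]=0); scc=(scc[0]=?,scc[1]=0,scc[2]=?,scc[3]=?,scc[4]=?)
step 4: low=(low[0]=0,low[1]=2,low[2]=0,low[3]=?,low[4]=0); scc=(scc[0]=1,scc[1]=0,scc[2]=1,scc[3]=?,scc[4]=1)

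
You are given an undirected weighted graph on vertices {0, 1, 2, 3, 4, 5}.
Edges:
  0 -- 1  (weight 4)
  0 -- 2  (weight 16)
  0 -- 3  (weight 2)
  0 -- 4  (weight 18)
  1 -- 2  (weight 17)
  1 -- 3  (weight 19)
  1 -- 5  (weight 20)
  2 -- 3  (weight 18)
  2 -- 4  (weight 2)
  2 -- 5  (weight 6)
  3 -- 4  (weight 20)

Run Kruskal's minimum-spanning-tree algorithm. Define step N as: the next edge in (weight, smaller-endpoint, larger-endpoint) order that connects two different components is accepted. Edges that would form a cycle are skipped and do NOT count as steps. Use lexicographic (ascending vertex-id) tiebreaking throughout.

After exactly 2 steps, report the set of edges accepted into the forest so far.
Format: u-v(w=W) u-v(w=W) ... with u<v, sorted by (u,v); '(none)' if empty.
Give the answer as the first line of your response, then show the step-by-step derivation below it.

0-3(w=2) 2-4(w=2)

step 1: add edge 0-3 (w=2); MST = {0-3(w=2)}
step 2: add edge 2-4 (w=2); MST = {0-3(w=2) 2-4(w=2)}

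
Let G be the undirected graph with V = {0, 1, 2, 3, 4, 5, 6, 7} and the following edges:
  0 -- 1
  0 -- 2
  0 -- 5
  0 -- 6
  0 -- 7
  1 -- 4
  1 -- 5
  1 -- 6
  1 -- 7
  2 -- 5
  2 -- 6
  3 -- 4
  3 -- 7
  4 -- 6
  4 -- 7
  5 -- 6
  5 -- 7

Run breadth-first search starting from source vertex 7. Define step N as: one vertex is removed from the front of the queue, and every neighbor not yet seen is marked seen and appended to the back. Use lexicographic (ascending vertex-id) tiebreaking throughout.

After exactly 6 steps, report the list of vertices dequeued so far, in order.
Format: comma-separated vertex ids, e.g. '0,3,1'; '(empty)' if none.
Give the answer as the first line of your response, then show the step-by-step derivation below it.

7,0,1,3,4,5

step 1: dequeue 7; queue=[0,1,3,4,5]; order=7
step 2: dequeue 0; queue=[1,3,4,5,2,6]; order=7,0
step 3: dequeue 1; queue=[3,4,5,2,6]; order=7,0,1
step 4: dequeue 3; queue=[4,5,2,6]; order=7,0,1,3
step 5: dequeue 4; queue=[5,2,6]; order=7,0,1,3,4
step 6: dequeue 5; queue=[2,6]; order=7,0,1,3,4,5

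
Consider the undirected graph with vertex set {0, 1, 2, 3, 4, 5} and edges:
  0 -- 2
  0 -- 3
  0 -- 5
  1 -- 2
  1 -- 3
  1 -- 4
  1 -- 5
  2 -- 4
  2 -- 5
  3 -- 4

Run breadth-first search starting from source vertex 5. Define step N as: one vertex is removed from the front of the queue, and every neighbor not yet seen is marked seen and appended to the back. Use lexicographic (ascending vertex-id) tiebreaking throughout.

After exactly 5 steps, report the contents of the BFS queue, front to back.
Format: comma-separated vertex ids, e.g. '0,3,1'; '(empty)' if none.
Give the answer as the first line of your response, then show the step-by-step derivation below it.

4

step 1: dequeue 5; queue=[0,1,2]; order=5
step 2: dequeue 0; queue=[1,2,3]; order=5,0
step 3: dequeue 1; queue=[2,3,4]; order=5,0,1
step 4: dequeue 2; queue=[3,4]; order=5,0,1,2
step 5: dequeue 3; queue=[4]; order=5,0,1,2,3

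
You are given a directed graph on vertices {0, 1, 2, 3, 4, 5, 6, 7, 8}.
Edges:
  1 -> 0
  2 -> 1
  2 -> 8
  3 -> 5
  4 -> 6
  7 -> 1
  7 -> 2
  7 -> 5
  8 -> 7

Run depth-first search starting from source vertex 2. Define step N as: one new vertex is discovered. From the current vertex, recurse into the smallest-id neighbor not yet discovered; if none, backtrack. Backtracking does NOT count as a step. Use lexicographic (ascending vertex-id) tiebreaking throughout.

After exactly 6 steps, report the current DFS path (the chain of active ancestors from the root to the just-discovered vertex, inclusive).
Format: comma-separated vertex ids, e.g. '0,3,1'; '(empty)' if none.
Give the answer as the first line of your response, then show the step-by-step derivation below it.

2,8,7,5

step 1: discover 2; path=2; order=2
step 2: discover 1; path=2>1; order=2,1
step 3: discover 0; path=2>1>0; order=2,1,0
step 4: discover 8; path=2>8; order=2,1,0,8
step 5: discover 7; path=2>8>7; order=2,1,0,8,7
step 6: discover 5; path=2>8>7>5; order=2,1,0,8,7,5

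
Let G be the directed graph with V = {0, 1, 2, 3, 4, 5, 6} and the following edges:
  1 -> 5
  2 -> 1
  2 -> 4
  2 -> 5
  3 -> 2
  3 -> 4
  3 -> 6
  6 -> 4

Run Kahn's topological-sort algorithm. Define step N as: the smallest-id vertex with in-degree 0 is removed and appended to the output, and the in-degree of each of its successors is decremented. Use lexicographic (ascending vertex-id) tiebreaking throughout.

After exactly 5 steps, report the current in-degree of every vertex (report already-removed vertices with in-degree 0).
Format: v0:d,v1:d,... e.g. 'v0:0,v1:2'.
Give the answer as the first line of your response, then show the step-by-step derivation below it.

v0:0,v1:0,v2:0,v3:0,v4:1,v5:0,v6:0

step 1: output 0; order=[0]; indeg=(0,1,1,0,3,2,1)
step 2: output 3; order=[0,3]; indeg=(0,1,0,0,2,2,0)
step 3: output 2; order=[0,3,2]; indeg=(0,0,0,0,1,1,0)
step 4: output 1; order=[0,3,2,1]; indeg=(0,0,0,0,1,0,0)
step 5: output 5; order=[0,3,2,1,5]; indeg=(0,0,0,0,1,0,0)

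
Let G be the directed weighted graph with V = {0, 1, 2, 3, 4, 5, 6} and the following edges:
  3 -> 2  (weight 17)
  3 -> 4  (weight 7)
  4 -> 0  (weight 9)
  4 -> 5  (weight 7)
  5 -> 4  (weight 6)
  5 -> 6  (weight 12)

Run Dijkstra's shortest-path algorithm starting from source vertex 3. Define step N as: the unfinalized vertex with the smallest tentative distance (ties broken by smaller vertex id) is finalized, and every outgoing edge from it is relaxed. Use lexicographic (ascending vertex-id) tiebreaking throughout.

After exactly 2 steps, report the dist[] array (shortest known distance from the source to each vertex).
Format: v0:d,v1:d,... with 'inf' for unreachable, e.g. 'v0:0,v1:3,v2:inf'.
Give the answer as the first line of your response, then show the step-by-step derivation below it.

v0:16,v1:inf,v2:17,v3:0,v4:7,v5:14,v6:inf

step 1: dist = v0:inf,v1:inf,v2:17,v3:0,v4:7,v5:inf,v6:inf
step 2: dist = v0:16,v1:inf,v2:17,v3:0,v4:7,v5:14,v6:inf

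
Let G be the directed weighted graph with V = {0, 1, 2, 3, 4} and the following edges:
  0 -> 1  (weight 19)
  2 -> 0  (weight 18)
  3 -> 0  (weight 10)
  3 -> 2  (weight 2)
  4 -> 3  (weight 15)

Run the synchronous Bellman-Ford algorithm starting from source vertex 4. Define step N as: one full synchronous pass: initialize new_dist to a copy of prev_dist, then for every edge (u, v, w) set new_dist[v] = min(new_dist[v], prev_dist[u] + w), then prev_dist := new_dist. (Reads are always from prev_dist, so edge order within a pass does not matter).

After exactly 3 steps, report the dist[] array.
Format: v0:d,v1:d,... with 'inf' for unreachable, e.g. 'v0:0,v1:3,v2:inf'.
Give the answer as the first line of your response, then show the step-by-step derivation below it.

v0:25,v1:44,v2:17,v3:15,v4:0

step 1: dist = v0:inf,v1:inf,v2:inf,v3:15,v4:0
step 2: dist = v0:25,v1:inf,v2:17,v3:15,v4:0
step 3: dist = v0:25,v1:44,v2:17,v3:15,v4:0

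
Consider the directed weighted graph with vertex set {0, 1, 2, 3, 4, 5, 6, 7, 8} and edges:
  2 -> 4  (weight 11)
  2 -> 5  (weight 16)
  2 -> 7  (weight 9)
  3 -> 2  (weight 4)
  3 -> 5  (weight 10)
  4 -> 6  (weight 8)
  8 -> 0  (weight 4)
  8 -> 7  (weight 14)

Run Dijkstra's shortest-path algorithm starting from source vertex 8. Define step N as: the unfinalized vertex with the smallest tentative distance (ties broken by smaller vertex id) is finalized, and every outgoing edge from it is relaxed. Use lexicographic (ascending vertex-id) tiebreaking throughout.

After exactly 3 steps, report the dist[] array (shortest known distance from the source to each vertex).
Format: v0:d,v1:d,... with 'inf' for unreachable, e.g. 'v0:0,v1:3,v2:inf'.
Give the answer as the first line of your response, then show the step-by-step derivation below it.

v0:4,v1:inf,v2:inf,v3:inf,v4:inf,v5:inf,v6:inf,v7:14,v8:0

step 1: dist = v0:4,v1:inf,v2:inf,v3:inf,v4:inf,v5:inf,v6:inf,v7:14,v8:0
step 2: dist = v0:4,v1:inf,v2:inf,v3:inf,v4:inf,v5:inf,v6:inf,v7:14,v8:0
step 3: dist = v0:4,v1:inf,v2:inf,v3:inf,v4:inf,v5:inf,v6:inf,v7:14,v8:0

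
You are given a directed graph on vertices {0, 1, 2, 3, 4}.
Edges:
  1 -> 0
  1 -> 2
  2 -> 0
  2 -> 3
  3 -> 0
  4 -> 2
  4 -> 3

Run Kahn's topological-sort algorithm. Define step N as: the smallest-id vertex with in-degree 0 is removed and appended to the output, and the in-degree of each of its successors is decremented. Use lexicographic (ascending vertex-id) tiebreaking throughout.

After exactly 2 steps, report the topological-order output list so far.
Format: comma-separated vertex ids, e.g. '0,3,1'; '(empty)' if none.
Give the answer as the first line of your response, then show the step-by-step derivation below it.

1,4

step 1: output 1; order=[1]; indeg=(2,0,1,2,0)
step 2: output 4; order=[1,4]; indeg=(2,0,0,1,0)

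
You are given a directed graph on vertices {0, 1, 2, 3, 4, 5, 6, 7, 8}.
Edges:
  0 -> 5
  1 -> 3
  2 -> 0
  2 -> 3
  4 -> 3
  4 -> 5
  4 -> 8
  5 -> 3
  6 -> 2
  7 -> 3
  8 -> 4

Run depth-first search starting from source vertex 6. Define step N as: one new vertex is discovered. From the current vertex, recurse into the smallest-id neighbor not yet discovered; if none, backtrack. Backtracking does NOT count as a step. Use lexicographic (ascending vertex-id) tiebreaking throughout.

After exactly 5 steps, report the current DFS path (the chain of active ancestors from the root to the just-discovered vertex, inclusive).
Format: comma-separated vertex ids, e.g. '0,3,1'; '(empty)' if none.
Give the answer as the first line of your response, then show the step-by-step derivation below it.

6,2,0,5,3

step 1: discover 6; path=6; order=6
step 2: discover 2; path=6>2; order=6,2
step 3: discover 0; path=6>2>0; order=6,2,0
step 4: discover 5; path=6>2>0>5; order=6,2,0,5
step 5: discover 3; path=6>2>0>5>3; order=6,2,0,5,3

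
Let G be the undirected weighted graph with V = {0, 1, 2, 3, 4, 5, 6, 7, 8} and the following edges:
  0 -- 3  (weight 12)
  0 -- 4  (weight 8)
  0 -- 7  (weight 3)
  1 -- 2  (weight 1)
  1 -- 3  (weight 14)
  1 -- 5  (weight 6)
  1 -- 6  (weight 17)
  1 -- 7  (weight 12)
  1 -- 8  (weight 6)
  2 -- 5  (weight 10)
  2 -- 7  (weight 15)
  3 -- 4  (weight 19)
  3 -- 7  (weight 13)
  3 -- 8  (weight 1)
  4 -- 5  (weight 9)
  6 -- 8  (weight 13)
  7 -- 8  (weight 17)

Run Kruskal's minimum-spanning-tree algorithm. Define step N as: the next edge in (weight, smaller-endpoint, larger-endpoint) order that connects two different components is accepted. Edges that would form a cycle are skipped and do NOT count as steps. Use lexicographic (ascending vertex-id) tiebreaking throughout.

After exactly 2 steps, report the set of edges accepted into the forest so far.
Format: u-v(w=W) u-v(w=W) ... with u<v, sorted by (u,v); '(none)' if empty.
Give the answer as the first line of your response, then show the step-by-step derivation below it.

1-2(w=1) 3-8(w=1)

step 1: add edge 1-2 (w=1); MST = {1-2(w=1)}
step 2: add edge 3-8 (w=1); MST = {1-2(w=1) 3-8(w=1)}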